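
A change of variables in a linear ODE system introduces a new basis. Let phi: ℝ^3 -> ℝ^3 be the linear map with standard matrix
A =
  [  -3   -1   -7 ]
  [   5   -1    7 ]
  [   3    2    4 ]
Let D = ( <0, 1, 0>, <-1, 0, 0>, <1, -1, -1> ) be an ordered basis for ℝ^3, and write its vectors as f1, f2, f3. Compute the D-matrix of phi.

With P the matrix whose columns are f1, ..., f3, [phi]_D = P^(-1) A P.
Column by column: phi(f1) = A f1 = <-1, -1, 2>; its D-coordinates <-3, -1, -2> give column 1.
Continuing for each basis vector yields [phi]_D = [[-3, -2, 2], [-1, 0, -2], [-2, 3, 3]].

[[-3, -2, 2], [-1, 0, -2], [-2, 3, 3]]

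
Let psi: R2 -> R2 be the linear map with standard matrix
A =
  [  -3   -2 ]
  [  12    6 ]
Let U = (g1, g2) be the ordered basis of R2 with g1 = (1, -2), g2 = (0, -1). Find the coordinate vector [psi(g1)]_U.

Compute psi(g1) = A g1 = (1, 0) in standard coordinates.
Then write this in U-coordinates: solve for y in y_1 g1 + y_2 g2 = (1, 0).
This gives y = (1, -2), which is column 1 of [psi]_U.

(1, -2)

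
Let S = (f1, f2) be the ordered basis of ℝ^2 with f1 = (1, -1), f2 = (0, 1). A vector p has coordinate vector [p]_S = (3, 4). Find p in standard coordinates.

The coordinates say p = 3f1 + 4f2; adding the scaled basis vectors gives (3, 1).

(3, 1)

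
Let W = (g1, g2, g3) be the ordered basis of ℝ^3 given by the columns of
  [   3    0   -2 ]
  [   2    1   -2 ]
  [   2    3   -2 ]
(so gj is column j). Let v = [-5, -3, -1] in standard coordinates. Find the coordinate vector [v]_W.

[-1, 1, 1]

Write v = c_1 g1 + ... + c_3 g3 and solve for the c_i.
Row-reducing the augmented matrix [M | v] gives c = (-1, 1, 1).
Check: -g1 + g2 + g3 = [-5, -3, -1].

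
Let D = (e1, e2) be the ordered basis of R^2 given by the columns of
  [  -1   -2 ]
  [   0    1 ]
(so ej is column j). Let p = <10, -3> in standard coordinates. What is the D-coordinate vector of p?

Write p = c_1 e1 + c_2 e2 and solve for the c_i.
System: -c_1 - 2c_2 = 10, 0c_1 + c_2 = -3; solving gives c_1 = -4, c_2 = -3.
Check: -4e1 - 3e2 = <10, -3>.

<-4, -3>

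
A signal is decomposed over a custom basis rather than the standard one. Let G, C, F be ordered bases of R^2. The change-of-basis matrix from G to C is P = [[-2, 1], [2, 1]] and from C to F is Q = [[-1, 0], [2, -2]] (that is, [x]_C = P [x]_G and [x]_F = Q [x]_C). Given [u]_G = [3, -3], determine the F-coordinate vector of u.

[9, -24]

First [u]_C = P [u]_G = [-9, 3].
Then [u]_F = Q [u]_C = [9, -24].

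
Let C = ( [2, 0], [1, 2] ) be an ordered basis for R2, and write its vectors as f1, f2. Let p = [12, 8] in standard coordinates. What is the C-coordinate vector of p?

[4, 4]

We seek scalars with c_1 f1 + c_2 f2 = p; equivalently solve M c = p where the columns of M are f1, f2.
System: 2c_1 + c_2 = 12, 0c_1 + 2c_2 = 8; solving gives c_1 = 4, c_2 = 4.
Check: 4f1 + 4f2 = [12, 8].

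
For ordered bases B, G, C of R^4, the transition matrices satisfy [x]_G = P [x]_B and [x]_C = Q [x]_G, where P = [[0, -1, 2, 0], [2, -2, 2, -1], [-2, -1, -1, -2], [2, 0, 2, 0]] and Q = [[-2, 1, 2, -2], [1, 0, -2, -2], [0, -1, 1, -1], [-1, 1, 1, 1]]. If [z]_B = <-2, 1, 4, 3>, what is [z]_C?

<-37, 13, -10, -11>

First [z]_G = P [z]_B = <7, -1, -7, 4>.
Then [z]_C = Q [z]_G = <-37, 13, -10, -11>.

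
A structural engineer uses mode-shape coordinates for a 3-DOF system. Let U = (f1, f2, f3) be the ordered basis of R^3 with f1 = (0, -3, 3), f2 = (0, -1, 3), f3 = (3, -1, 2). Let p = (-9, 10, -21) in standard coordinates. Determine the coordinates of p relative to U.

(-1, -4, -3)

Write p = c_1 f1 + ... + c_3 f3 and solve for the c_i.
Gaussian elimination on [M | p] yields c = (-1, -4, -3).
Check: -f1 - 4f2 - 3f3 = (-9, 10, -21).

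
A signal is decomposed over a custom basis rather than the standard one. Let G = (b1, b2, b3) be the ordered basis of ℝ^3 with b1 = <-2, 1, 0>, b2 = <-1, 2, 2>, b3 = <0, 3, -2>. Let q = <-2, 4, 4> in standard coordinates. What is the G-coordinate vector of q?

<0, 2, 0>

We seek scalars with c_1 b1 + ... + c_3 b3 = q; equivalently solve M c = q where the columns of M are b1, ..., b3.
Solving this 3x3 system gives c = (0, 2, 0).
Check: 0·b1 + 2b2 + 0·b3 = <-2, 4, 4>.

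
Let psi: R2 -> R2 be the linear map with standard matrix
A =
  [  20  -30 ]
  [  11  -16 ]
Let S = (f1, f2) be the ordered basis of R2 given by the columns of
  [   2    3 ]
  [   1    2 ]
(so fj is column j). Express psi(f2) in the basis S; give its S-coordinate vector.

Compute psi(f2) = A f2 = (0, 1) in standard coordinates.
Then write this in S-coordinates: solve for y in y_1 f1 + y_2 f2 = (0, 1).
This gives y = (-3, 2), which is column 2 of [psi]_S.

(-3, 2)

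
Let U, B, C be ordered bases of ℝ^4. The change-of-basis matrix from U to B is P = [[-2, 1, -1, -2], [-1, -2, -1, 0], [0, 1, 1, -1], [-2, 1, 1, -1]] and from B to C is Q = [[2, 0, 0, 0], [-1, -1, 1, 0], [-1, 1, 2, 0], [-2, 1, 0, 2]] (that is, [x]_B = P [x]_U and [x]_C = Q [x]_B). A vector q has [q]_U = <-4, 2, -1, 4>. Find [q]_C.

<6, -7, -8, 5>

First [q]_B = P [q]_U = <3, 1, -3, 5>.
Then [q]_C = Q [q]_B = <6, -7, -8, 5>.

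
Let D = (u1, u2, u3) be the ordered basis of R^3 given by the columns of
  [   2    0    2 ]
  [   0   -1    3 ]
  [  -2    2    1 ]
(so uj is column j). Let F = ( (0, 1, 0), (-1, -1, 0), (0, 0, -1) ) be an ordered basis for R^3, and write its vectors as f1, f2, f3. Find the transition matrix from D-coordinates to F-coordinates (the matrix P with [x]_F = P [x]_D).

Column j of P is [uj]_F, since P maps D-coordinates to F-coordinates.
Expressing u1 in F: u1 = -2f1 - 2f2 + 2f3, so column 1 of P is (-2, -2, 2).
Doing the same for each uj gives P = [[-2, -1, 1], [-2, 0, -2], [2, -2, -1]].

[[-2, -1, 1], [-2, 0, -2], [2, -2, -1]]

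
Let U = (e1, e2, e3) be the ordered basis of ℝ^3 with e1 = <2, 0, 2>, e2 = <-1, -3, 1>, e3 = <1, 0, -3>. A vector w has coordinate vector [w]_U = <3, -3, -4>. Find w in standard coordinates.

By definition w = 3e1 - 3e2 - 4e3.
Summing componentwise gives <5, 9, 15>.

<5, 9, 15>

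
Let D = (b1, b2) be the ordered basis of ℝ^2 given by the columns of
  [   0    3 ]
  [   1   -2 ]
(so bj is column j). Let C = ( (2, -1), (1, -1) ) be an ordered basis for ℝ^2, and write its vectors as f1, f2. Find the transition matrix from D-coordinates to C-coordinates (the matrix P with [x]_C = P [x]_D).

Take x = bj: its D-coordinates are the j-th standard unit vector, so P e_j — column j of P — equals [bj]_C.
b1 = f1 - 2f2, giving column 1 = (1, -2); repeating for each j gives P = [[1, 1], [-2, 1]].

[[1, 1], [-2, 1]]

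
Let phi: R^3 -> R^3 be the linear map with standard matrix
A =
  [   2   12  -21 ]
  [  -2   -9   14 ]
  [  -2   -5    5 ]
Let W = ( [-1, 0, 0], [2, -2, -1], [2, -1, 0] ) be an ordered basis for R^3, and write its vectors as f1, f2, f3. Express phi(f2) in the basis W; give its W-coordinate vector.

Column 2 of [phi]_W is the W-coordinate vector of phi(f2).
In standard coordinates phi(f2) = A f2 = [1, 0, 1].
Converting to W: [1, 0, 1] = f1 - f2 + 2f3, so the coordinate vector is [1, -1, 2].

[1, -1, 2]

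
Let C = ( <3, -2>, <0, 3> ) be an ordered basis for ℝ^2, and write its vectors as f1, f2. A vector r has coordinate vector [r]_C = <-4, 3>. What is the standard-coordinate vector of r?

r = M [r]_C, where M has columns f1, f2.
Carrying out the matrix-vector product, r = <-12, 17>.

<-12, 17>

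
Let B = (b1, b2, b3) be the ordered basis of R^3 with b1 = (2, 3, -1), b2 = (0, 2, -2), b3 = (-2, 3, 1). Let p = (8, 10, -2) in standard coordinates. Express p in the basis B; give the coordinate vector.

We seek scalars with c_1 b1 + ... + c_3 b3 = p; equivalently solve M c = p where the columns of M are b1, ..., b3.
Row-reducing the augmented matrix [M | p] gives c = (4, -1, 0).
Check: 4b1 - b2 + 0·b3 = (8, 10, -2).

(4, -1, 0)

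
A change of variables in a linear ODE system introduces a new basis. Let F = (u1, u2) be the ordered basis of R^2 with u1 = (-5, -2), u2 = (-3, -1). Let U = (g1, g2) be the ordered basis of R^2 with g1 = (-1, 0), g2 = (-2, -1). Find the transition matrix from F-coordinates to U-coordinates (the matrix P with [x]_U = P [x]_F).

[[1, 1], [2, 1]]

Take x = uj: its F-coordinates are the j-th standard unit vector, so P e_j — column j of P — equals [uj]_U.
u1 = g1 + 2g2, giving column 1 = (1, 2); repeating for each j gives P = [[1, 1], [2, 1]].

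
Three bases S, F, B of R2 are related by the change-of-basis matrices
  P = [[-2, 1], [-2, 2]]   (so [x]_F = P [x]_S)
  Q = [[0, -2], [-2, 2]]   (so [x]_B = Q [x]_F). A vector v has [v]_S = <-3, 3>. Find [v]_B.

<-24, 6>

Composing the changes, [v]_B = Q P [v]_S.
Q P = [[4, -4], [0, 2]]; applying this to <-3, 3> gives <-24, 6>.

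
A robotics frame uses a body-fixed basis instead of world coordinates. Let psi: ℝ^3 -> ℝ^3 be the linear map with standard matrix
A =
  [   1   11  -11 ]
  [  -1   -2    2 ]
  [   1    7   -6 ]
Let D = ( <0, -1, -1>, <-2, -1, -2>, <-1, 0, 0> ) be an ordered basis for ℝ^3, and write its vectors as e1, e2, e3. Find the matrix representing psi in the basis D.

Let P have columns e1, ..., e3. Then [psi]_D = P^(-1) A P.
Here det P = -1, so P^(-1) is integer; computing A P first and then P^(-1)(A P) gives [[-1, 3, -3], [1, -3, 2], [-2, -3, -3]].

[[-1, 3, -3], [1, -3, 2], [-2, -3, -3]]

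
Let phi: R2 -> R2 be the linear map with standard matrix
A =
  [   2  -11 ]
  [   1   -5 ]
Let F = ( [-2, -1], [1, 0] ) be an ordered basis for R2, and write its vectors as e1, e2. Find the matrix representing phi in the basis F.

With P the matrix whose columns are e1, e2, [phi]_F = P^(-1) A P.
Column by column: phi(e1) = A e1 = [7, 3]; its F-coordinates [-3, 1] give column 1.
Continuing for each basis vector yields [phi]_F = [[-3, -1], [1, 0]].

[[-3, -1], [1, 0]]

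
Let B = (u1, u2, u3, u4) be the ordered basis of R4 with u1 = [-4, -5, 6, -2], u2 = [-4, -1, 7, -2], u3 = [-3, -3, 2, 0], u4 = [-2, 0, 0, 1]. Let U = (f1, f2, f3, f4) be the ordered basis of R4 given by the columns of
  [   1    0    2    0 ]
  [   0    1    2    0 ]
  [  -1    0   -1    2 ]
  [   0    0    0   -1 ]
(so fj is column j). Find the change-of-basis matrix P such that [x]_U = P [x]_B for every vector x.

[[0, -2, -1, -2], [-1, 1, -1, 0], [-2, -1, -1, 0], [2, 2, 0, -1]]

Let M have columns uj and N have columns fj. Then for every x, N [x]_U = x = M [x]_B, so P = N^(-1) M.
Since det N = -1, N^(-1) has integer entries; multiplying gives P = [[0, -2, -1, -2], [-1, 1, -1, 0], [-2, -1, -1, 0], [2, 2, 0, -1]].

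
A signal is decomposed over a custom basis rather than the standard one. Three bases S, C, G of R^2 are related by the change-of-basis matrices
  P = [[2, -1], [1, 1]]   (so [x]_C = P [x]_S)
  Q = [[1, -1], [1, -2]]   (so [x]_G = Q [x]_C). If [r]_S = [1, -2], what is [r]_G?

[5, 6]

Apply P to get C-coordinates [4, -1], then Q to get G-coordinates.
The result is [r]_G = [5, 6].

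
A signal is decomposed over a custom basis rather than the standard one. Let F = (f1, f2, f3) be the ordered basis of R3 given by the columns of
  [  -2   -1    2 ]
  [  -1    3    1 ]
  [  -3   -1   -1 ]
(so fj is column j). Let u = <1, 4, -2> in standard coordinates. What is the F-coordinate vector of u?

[u]_F is the unique c with M c = u, where M has columns f1, ..., f3.
Gaussian elimination on [M | u] yields c = (0, 1, 1).
Check: 0·f1 + f2 + f3 = <1, 4, -2>.

<0, 1, 1>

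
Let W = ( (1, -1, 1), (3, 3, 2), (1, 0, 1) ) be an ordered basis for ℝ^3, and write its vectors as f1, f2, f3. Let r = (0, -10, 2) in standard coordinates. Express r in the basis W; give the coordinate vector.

(4, -2, 2)

We seek scalars with c_1 f1 + ... + c_3 f3 = r; equivalently solve M c = r where the columns of M are f1, ..., f3.
Gaussian elimination on [M | r] yields c = (4, -2, 2).
Check: 4f1 - 2f2 + 2f3 = (0, -10, 2).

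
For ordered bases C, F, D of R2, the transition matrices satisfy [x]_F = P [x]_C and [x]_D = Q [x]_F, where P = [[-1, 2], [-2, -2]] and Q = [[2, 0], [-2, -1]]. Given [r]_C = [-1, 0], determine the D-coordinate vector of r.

Composing the changes, [r]_D = Q P [r]_C.
Q P = [[-2, 4], [4, -2]]; applying this to [-1, 0] gives [2, -4].

[2, -4]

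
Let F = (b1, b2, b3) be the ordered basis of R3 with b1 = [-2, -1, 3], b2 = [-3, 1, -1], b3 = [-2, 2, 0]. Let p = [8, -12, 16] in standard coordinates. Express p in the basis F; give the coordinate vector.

We seek scalars with c_1 b1 + ... + c_3 b3 = p; equivalently solve M c = p where the columns of M are b1, ..., b3.
Solving this 3x3 system gives c = (4, -4, -2).
Check: 4b1 - 4b2 - 2b3 = [8, -12, 16].

[4, -4, -2]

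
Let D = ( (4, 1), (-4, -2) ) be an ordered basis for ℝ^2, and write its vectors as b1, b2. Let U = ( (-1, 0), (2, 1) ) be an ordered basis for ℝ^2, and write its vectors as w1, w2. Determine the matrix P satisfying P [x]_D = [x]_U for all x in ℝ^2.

Take x = bj: its D-coordinates are the j-th standard unit vector, so P e_j — column j of P — equals [bj]_U.
b1 = -2w1 + w2, giving column 1 = (-2, 1); repeating for each j gives P = [[-2, 0], [1, -2]].

[[-2, 0], [1, -2]]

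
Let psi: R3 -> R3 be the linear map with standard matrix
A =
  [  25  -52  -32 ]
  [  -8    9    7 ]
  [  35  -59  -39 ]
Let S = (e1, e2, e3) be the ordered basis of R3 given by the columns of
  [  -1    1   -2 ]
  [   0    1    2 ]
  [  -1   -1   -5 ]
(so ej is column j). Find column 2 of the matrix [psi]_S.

(-3, -2, -2)

Column 2 of [psi]_S is the S-coordinate vector of psi(e2).
In standard coordinates psi(e2) = A e2 = (5, -6, 15).
Converting to S: (5, -6, 15) = -3e1 - 2e2 - 2e3, so the coordinate vector is (-3, -2, -2).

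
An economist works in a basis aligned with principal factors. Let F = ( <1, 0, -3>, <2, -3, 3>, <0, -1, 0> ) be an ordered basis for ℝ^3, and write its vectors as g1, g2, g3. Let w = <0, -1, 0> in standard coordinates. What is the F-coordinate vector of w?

[w]_F is the unique c with M c = w, where M has columns g1, ..., g3.
Solving this 3x3 system gives c = (0, 0, 1).
Check: 0·g1 + 0·g2 + g3 = <0, -1, 0>.

<0, 0, 1>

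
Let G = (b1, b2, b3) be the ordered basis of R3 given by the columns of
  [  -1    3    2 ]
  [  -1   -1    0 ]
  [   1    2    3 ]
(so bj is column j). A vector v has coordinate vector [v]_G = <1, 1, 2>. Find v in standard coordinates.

<6, -2, 9>

By definition v = b1 + b2 + 2b3.
Summing componentwise gives <6, -2, 9>.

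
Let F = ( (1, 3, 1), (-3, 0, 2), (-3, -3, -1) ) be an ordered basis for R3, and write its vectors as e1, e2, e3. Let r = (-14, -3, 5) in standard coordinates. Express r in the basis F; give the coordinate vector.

(1, 3, 2)

We seek scalars with c_1 e1 + ... + c_3 e3 = r; equivalently solve M c = r where the columns of M are e1, ..., e3.
Row-reducing the augmented matrix [M | r] gives c = (1, 3, 2).
Check: e1 + 3e2 + 2e3 = (-14, -3, 5).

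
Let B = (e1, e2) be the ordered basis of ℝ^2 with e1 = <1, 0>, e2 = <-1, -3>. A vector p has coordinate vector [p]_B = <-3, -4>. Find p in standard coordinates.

<1, 12>

p = M [p]_B, where M has columns e1, e2.
Carrying out the matrix-vector product, p = <1, 12>.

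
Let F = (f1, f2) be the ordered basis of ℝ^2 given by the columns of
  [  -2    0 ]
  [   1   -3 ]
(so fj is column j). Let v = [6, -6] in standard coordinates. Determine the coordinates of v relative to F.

[-3, 1]

We seek scalars with c_1 f1 + c_2 f2 = v; equivalently solve M c = v where the columns of M are f1, f2.
System: -2c_1 + 0c_2 = 6, c_1 - 3c_2 = -6; solving gives c_1 = -3, c_2 = 1.
Check: -3f1 + f2 = [6, -6].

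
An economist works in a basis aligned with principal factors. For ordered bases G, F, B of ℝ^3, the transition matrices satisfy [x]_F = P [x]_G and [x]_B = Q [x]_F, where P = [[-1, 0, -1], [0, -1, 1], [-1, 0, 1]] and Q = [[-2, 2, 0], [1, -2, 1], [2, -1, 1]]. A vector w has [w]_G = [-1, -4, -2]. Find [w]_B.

[-2, -2, 3]

First [w]_F = P [w]_G = [3, 2, -1].
Then [w]_B = Q [w]_F = [-2, -2, 3].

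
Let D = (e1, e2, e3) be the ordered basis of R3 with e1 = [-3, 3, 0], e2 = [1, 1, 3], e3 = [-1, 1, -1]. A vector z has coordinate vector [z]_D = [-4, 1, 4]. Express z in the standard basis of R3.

z = M [z]_D, where M has columns e1, ..., e3.
Carrying out the matrix-vector product, z = [9, -7, -1].

[9, -7, -1]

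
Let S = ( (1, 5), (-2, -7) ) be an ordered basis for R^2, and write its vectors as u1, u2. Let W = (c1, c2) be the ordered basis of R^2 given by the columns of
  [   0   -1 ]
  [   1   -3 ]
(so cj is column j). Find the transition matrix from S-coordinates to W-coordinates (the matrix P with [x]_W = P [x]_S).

[[2, -1], [-1, 2]]

Take x = uj: its S-coordinates are the j-th standard unit vector, so P e_j — column j of P — equals [uj]_W.
u1 = 2c1 - c2, giving column 1 = (2, -1); repeating for each j gives P = [[2, -1], [-1, 2]].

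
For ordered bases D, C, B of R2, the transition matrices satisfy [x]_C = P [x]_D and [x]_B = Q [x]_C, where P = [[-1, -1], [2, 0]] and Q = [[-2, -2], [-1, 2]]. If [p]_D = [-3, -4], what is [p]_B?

[-2, -19]

First [p]_C = P [p]_D = [7, -6].
Then [p]_B = Q [p]_C = [-2, -19].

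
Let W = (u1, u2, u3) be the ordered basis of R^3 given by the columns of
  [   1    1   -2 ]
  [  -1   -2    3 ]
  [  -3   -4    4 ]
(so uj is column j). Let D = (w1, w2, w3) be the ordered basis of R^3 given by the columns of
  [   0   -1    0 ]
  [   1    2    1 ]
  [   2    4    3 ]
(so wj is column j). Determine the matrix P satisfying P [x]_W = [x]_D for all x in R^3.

[[2, 0, 1], [-1, -1, 2], [-1, 0, -2]]

Take x = uj: its W-coordinates are the j-th standard unit vector, so P e_j — column j of P — equals [uj]_D.
u1 = 2w1 - w2 - w3, giving column 1 = [2, -1, -1]; repeating for each j gives P = [[2, 0, 1], [-1, -1, 2], [-1, 0, -2]].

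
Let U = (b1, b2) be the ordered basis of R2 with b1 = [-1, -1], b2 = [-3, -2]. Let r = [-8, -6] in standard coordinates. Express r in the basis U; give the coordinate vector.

[r]_U is the unique c with M c = r, where M has columns b1, b2.
System: -c_1 - 3c_2 = -8, -c_1 - 2c_2 = -6; solving gives c_1 = 2, c_2 = 2.
Check: 2b1 + 2b2 = [-8, -6].

[2, 2]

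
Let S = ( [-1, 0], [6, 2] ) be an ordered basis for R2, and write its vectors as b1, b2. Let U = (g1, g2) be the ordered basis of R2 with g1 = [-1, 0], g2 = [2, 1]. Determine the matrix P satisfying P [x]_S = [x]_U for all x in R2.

[[1, -2], [0, 2]]

Take x = bj: its S-coordinates are the j-th standard unit vector, so P e_j — column j of P — equals [bj]_U.
b1 = g1 + 0·g2, giving column 1 = [1, 0]; repeating for each j gives P = [[1, -2], [0, 2]].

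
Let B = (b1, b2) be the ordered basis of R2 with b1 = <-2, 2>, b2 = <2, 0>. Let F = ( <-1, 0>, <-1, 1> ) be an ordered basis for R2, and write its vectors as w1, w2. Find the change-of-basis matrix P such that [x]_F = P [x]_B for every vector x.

[[0, -2], [2, 0]]

Column j of P is [bj]_F, since P maps B-coordinates to F-coordinates.
Expressing b1 in F: b1 = 0·w1 + 2w2, so column 1 of P is <0, 2>.
Doing the same for each bj gives P = [[0, -2], [2, 0]].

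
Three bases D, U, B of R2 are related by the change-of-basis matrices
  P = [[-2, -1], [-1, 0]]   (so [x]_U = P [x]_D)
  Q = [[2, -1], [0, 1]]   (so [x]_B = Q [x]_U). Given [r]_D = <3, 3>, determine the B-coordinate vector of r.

Apply P to get U-coordinates <-9, -3>, then Q to get B-coordinates.
The result is [r]_B = <-15, -3>.

<-15, -3>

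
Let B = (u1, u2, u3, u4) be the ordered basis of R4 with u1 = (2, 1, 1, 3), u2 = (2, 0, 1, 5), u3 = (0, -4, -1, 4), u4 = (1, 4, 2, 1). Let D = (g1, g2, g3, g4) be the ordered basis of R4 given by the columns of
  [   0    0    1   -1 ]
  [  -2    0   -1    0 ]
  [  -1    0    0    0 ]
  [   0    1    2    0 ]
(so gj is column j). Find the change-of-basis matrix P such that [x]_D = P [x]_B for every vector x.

[[-1, -1, 1, -2], [1, 1, 0, 1], [1, 2, 2, 0], [-1, 0, 2, -1]]

Let M have columns uj and N have columns gj. Then for every x, N [x]_D = x = M [x]_B, so P = N^(-1) M.
Since det N = 1, N^(-1) has integer entries; multiplying gives P = [[-1, -1, 1, -2], [1, 1, 0, 1], [1, 2, 2, 0], [-1, 0, 2, -1]].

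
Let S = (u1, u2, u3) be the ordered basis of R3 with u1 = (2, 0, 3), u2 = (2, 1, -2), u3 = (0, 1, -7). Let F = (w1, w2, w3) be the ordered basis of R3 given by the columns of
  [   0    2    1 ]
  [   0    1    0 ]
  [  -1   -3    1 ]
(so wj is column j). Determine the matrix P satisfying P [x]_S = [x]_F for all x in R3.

Let M have columns uj and N have columns wj. Then for every x, N [x]_F = x = M [x]_S, so P = N^(-1) M.
Since det N = 1, N^(-1) has integer entries; multiplying gives P = [[-1, -1, 2], [0, 1, 1], [2, 0, -2]].

[[-1, -1, 2], [0, 1, 1], [2, 0, -2]]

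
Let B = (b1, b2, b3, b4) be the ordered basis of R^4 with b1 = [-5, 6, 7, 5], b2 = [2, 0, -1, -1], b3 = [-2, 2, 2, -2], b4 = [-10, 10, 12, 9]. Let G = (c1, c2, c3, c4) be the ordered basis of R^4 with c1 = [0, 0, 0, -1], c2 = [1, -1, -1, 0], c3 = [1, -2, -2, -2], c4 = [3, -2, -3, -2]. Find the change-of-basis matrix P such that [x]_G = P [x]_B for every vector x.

Take x = bj: its B-coordinates are the j-th standard unit vector, so P e_j — column j of P — equals [bj]_G.
b1 = c1 + 0·c2 - 2c3 - c4, giving column 1 = [1, 0, -2, -1]; repeating for each j gives P = [[1, 1, 2, -1], [0, 0, -2, -2], [-2, -1, 0, -2], [-1, 1, 0, -2]].

[[1, 1, 2, -1], [0, 0, -2, -2], [-2, -1, 0, -2], [-1, 1, 0, -2]]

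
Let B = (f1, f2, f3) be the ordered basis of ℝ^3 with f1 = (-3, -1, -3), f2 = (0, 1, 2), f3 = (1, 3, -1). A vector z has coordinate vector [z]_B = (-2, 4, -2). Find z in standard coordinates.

(4, 0, 16)

z = M [z]_B, where M has columns f1, ..., f3.
Carrying out the matrix-vector product, z = (4, 0, 16).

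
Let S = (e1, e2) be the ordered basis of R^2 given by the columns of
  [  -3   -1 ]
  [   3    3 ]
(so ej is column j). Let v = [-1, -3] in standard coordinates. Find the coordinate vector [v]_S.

[1, -2]

[v]_S is the unique c with M c = v, where M has columns e1, e2.
System: -3c_1 - c_2 = -1, 3c_1 + 3c_2 = -3; solving gives c_1 = 1, c_2 = -2.
Check: e1 - 2e2 = [-1, -3].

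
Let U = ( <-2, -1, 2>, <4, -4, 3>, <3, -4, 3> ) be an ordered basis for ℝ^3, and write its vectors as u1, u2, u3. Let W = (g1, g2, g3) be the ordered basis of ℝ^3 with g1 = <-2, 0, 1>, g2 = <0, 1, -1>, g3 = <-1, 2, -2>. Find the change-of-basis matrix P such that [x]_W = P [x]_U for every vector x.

Take x = uj: its U-coordinates are the j-th standard unit vector, so P e_j — column j of P — equals [uj]_W.
u1 = g1 - g2 + 0·g3, giving column 1 = <1, -1, 0>; repeating for each j gives P = [[1, -1, -1], [-1, 0, -2], [0, -2, -1]].

[[1, -1, -1], [-1, 0, -2], [0, -2, -1]]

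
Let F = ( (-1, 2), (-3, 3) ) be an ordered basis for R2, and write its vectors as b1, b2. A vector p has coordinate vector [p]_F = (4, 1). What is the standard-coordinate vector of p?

By definition p = 4b1 + b2.
Summing componentwise gives (-7, 11).

(-7, 11)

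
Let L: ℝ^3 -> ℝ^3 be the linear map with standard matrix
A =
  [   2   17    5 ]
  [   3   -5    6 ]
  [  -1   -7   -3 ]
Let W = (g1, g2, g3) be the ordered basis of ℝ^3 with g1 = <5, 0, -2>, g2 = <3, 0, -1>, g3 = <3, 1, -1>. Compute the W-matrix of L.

[[-3, -1, 3], [2, -1, 3], [3, 3, -2]]

Let P have columns g1, ..., g3. Then [L]_W = P^(-1) A P.
Here det P = -1, so P^(-1) is integer; computing A P first and then P^(-1)(A P) gives [[-3, -1, 3], [2, -1, 3], [3, 3, -2]].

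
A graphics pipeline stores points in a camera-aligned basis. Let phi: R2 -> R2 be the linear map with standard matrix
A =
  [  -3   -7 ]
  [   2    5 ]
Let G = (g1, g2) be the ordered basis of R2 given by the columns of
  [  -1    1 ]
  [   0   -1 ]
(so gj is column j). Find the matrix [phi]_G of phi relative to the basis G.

The j-th column of [phi]_G is [phi(gj)]_G.
phi(g1) = A g1 = (3, -2) = -g1 + 2g2, so column 1 is (-1, 2).
Repeating for g2 and assembling the columns gives [[-1, -1], [2, 3]].

[[-1, -1], [2, 3]]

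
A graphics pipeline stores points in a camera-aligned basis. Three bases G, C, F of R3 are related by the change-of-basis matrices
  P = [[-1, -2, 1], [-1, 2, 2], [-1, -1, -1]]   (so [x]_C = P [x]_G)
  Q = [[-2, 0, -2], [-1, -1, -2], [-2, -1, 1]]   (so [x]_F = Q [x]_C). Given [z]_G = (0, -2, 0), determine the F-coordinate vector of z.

(-12, -4, -2)

Apply P to get C-coordinates (4, -4, 2), then Q to get F-coordinates.
The result is [z]_F = (-12, -4, -2).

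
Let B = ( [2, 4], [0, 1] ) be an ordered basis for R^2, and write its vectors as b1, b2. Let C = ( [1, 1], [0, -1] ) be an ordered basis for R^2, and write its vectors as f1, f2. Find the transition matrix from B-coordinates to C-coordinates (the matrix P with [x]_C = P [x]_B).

[[2, 0], [-2, -1]]

Let M have columns bj and N have columns fj. Then for every x, N [x]_C = x = M [x]_B, so P = N^(-1) M.
Since det N = -1, N^(-1) has integer entries; multiplying gives P = [[2, 0], [-2, -1]].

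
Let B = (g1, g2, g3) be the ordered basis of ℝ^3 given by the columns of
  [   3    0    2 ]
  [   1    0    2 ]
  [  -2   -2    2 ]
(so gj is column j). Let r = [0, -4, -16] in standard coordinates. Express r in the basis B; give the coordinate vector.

Write r = c_1 g1 + ... + c_3 g3 and solve for the c_i.
Gaussian elimination on [M | r] yields c = (2, 3, -3).
Check: 2g1 + 3g2 - 3g3 = [0, -4, -16].

[2, 3, -3]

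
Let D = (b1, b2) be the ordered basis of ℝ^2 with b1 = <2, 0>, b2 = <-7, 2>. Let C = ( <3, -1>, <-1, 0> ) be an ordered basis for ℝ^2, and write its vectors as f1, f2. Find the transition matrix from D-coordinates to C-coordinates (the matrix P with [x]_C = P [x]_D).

[[0, -2], [-2, 1]]

Column j of P is [bj]_C, since P maps D-coordinates to C-coordinates.
Expressing b1 in C: b1 = 0·f1 - 2f2, so column 1 of P is <0, -2>.
Doing the same for each bj gives P = [[0, -2], [-2, 1]].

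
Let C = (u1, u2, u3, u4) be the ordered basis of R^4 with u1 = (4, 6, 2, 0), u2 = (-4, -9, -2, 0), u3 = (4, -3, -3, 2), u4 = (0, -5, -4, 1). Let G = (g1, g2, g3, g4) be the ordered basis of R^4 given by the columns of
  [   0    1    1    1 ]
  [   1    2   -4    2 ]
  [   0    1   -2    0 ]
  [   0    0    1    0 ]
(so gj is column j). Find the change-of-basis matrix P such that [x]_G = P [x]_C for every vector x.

[[-2, -1, 1, 1], [2, -2, 1, -2], [0, 0, 2, 1], [2, -2, 1, 1]]

Take x = uj: its C-coordinates are the j-th standard unit vector, so P e_j — column j of P — equals [uj]_G.
u1 = -2g1 + 2g2 + 0·g3 + 2g4, giving column 1 = (-2, 2, 0, 2); repeating for each j gives P = [[-2, -1, 1, 1], [2, -2, 1, -2], [0, 0, 2, 1], [2, -2, 1, 1]].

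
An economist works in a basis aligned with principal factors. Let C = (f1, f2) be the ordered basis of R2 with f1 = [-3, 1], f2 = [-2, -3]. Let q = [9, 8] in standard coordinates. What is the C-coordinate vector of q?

[q]_C is the unique c with M c = q, where M has columns f1, f2.
System: -3c_1 - 2c_2 = 9, c_1 - 3c_2 = 8; solving gives c_1 = -1, c_2 = -3.
Check: -f1 - 3f2 = [9, 8].

[-1, -3]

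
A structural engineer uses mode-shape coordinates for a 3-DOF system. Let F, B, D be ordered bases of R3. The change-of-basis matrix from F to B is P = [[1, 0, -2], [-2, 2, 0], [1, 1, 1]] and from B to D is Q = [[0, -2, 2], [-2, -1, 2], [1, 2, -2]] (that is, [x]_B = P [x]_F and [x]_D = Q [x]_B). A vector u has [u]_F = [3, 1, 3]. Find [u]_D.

[22, 24, -25]

Apply P to get B-coordinates [-3, -4, 7], then Q to get D-coordinates.
The result is [u]_D = [22, 24, -25].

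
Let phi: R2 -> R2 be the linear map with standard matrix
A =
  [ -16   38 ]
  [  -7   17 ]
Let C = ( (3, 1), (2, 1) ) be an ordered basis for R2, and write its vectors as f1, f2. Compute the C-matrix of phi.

The j-th column of [phi]_C is [phi(fj)]_C.
phi(f1) = A f1 = (-10, -4) = -2f1 - 2f2, so column 1 is (-2, -2).
Repeating for f2 and assembling the columns gives [[-2, 0], [-2, 3]].

[[-2, 0], [-2, 3]]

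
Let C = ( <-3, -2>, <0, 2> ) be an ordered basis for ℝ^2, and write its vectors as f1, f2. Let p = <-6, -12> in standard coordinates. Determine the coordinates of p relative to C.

<2, -4>

Write p = c_1 f1 + c_2 f2 and solve for the c_i.
System: -3c_1 + 0c_2 = -6, -2c_1 + 2c_2 = -12; solving gives c_1 = 2, c_2 = -4.
Check: 2f1 - 4f2 = <-6, -12>.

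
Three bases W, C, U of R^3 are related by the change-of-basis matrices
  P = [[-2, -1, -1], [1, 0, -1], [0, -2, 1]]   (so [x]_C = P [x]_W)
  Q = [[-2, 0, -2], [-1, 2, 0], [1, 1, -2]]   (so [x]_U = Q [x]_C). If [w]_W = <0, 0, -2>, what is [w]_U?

Composing the changes, [w]_U = Q P [w]_W.
Q P = [[4, 6, 0], [4, 1, -1], [-1, 3, -4]]; applying this to <0, 0, -2> gives <0, 2, 8>.

<0, 2, 8>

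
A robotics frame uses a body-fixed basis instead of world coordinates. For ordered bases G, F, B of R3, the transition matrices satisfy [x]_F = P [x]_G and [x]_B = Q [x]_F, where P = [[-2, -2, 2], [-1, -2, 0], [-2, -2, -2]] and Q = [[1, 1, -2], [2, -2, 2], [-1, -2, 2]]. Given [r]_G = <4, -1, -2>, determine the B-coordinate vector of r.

Composing the changes, [r]_B = Q P [r]_G.
Q P = [[1, 0, 6], [-6, -4, 0], [0, 2, -6]]; applying this to <4, -1, -2> gives <-8, -20, 10>.

<-8, -20, 10>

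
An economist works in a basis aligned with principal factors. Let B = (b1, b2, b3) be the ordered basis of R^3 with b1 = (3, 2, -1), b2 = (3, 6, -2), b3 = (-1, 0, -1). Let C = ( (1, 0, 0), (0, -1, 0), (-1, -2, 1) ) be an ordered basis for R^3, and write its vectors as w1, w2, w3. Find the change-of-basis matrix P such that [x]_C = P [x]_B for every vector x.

Column j of P is [bj]_C, since P maps B-coordinates to C-coordinates.
Expressing b1 in C: b1 = 2w1 + 0·w2 - w3, so column 1 of P is (2, 0, -1).
Doing the same for each bj gives P = [[2, 1, -2], [0, -2, 2], [-1, -2, -1]].

[[2, 1, -2], [0, -2, 2], [-1, -2, -1]]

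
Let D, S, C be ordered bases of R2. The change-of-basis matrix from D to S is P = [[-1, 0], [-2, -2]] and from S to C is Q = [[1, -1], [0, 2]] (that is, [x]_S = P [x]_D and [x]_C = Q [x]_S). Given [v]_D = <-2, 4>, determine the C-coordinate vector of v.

<6, -8>

First [v]_S = P [v]_D = <2, -4>.
Then [v]_C = Q [v]_S = <6, -8>.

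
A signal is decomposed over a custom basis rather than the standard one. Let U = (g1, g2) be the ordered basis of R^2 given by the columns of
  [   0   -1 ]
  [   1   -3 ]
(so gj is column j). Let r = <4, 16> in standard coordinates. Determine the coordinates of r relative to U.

<4, -4>

[r]_U is the unique c with M c = r, where M has columns g1, g2.
System: 0c_1 - c_2 = 4, c_1 - 3c_2 = 16; solving gives c_1 = 4, c_2 = -4.
Check: 4g1 - 4g2 = <4, 16>.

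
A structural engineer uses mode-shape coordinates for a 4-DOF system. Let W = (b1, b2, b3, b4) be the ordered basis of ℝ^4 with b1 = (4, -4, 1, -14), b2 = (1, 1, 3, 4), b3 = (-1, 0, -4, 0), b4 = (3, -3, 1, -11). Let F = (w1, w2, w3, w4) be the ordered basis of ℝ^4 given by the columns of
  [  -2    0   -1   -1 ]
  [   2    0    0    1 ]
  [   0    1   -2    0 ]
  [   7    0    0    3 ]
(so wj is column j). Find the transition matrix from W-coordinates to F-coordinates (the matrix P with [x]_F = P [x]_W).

Column j of P is [bj]_F, since P maps W-coordinates to F-coordinates.
Expressing b1 in F: b1 = -2w1 + w2 + 0·w3 + 0·w4, so column 1 of P is (-2, 1, 0, 0).
Doing the same for each bj gives P = [[-2, 1, 0, -2], [1, -1, -2, 1], [0, -2, 1, 0], [0, -1, 0, 1]].

[[-2, 1, 0, -2], [1, -1, -2, 1], [0, -2, 1, 0], [0, -1, 0, 1]]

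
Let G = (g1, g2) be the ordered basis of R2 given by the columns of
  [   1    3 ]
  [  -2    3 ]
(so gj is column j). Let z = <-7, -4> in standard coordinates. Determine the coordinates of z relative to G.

[z]_G is the unique c with M c = z, where M has columns g1, g2.
System: c_1 + 3c_2 = -7, -2c_1 + 3c_2 = -4; solving gives c_1 = -1, c_2 = -2.
Check: -g1 - 2g2 = <-7, -4>.

<-1, -2>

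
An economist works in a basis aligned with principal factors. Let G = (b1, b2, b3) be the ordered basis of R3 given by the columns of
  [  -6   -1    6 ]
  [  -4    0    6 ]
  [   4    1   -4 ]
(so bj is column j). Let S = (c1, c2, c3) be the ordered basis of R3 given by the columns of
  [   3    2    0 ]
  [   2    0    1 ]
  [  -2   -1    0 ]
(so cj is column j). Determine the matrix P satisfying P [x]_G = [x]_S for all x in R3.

Column j of P is [bj]_S, since P maps G-coordinates to S-coordinates.
Expressing b1 in S: b1 = -2c1 + 0·c2 + 0·c3, so column 1 of P is (-2, 0, 0).
Doing the same for each bj gives P = [[-2, -1, 2], [0, 1, 0], [0, 2, 2]].

[[-2, -1, 2], [0, 1, 0], [0, 2, 2]]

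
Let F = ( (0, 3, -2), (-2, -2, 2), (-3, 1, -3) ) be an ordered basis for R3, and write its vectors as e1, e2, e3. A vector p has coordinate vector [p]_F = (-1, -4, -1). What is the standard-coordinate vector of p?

The coordinates say p = -e1 - 4e2 - e3; adding the scaled basis vectors gives (11, 4, -3).

(11, 4, -3)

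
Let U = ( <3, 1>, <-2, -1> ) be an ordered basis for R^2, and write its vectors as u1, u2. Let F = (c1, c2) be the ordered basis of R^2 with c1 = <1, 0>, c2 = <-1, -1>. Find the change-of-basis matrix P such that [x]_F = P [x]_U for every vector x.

Take x = uj: its U-coordinates are the j-th standard unit vector, so P e_j — column j of P — equals [uj]_F.
u1 = 2c1 - c2, giving column 1 = <2, -1>; repeating for each j gives P = [[2, -1], [-1, 1]].

[[2, -1], [-1, 1]]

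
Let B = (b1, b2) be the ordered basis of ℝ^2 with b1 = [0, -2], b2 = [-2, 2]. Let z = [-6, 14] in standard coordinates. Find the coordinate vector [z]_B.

Write z = c_1 b1 + c_2 b2 and solve for the c_i.
System: 0c_1 - 2c_2 = -6, -2c_1 + 2c_2 = 14; solving gives c_1 = -4, c_2 = 3.
Check: -4b1 + 3b2 = [-6, 14].

[-4, 3]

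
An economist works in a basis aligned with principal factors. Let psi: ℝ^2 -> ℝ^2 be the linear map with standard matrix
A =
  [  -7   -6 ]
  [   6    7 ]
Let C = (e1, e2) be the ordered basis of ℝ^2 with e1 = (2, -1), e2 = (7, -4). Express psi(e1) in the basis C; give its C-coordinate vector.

(3, -2)

Column 1 of [psi]_C is the C-coordinate vector of psi(e1).
In standard coordinates psi(e1) = A e1 = (-8, 5).
Converting to C: (-8, 5) = 3e1 - 2e2, so the coordinate vector is (3, -2).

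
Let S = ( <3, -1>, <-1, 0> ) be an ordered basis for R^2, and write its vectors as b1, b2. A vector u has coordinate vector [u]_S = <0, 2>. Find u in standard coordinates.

u = M [u]_S, where M has columns b1, b2.
Carrying out the matrix-vector product, u = <-2, 0>.

<-2, 0>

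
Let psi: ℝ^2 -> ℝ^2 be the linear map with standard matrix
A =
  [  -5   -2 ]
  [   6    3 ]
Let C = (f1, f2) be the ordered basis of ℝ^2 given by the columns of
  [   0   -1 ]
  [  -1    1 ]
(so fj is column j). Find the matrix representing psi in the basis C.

[[1, 0], [-2, -3]]

With P the matrix whose columns are f1, f2, [psi]_C = P^(-1) A P.
Column by column: psi(f1) = A f1 = (2, -3); its C-coordinates (1, -2) give column 1.
Continuing for each basis vector yields [psi]_C = [[1, 0], [-2, -3]].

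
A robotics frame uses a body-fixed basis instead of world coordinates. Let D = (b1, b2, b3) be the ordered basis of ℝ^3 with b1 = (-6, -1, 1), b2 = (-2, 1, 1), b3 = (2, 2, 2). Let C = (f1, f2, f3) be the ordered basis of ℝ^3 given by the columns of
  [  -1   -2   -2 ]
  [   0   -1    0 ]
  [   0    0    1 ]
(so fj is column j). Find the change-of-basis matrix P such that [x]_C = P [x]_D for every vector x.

Let M have columns bj and N have columns fj. Then for every x, N [x]_C = x = M [x]_D, so P = N^(-1) M.
Since det N = 1, N^(-1) has integer entries; multiplying gives P = [[2, 2, -2], [1, -1, -2], [1, 1, 2]].

[[2, 2, -2], [1, -1, -2], [1, 1, 2]]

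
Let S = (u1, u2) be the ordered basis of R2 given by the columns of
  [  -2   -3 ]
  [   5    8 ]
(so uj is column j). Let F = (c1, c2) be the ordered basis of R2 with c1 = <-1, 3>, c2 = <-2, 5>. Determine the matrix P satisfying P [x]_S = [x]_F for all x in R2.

[[0, 1], [1, 1]]

Take x = uj: its S-coordinates are the j-th standard unit vector, so P e_j — column j of P — equals [uj]_F.
u1 = 0·c1 + c2, giving column 1 = <0, 1>; repeating for each j gives P = [[0, 1], [1, 1]].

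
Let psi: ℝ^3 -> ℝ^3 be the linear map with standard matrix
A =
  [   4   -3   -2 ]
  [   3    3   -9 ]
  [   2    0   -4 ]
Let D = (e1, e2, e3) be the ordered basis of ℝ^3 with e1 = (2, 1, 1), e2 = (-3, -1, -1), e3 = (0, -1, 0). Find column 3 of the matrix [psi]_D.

(-3, -3, 3)

Column 3 of [psi]_D is the D-coordinate vector of psi(e3).
In standard coordinates psi(e3) = A e3 = (3, -3, 0).
Converting to D: (3, -3, 0) = -3e1 - 3e2 + 3e3, so the coordinate vector is (-3, -3, 3).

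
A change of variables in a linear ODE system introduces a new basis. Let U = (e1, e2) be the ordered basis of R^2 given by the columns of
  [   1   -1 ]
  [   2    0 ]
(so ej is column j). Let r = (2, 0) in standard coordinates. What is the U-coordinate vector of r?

Write r = c_1 e1 + c_2 e2 and solve for the c_i.
System: c_1 - c_2 = 2, 2c_1 + 0c_2 = 0; solving gives c_1 = 0, c_2 = -2.
Check: 0·e1 - 2e2 = (2, 0).

(0, -2)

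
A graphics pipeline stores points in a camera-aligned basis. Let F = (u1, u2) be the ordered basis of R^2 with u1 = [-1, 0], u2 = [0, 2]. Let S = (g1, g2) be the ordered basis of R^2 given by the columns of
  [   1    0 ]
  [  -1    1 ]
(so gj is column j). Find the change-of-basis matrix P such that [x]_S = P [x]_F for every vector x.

Let M have columns uj and N have columns gj. Then for every x, N [x]_S = x = M [x]_F, so P = N^(-1) M.
Since det N = 1, N^(-1) has integer entries; multiplying gives P = [[-1, 0], [-1, 2]].

[[-1, 0], [-1, 2]]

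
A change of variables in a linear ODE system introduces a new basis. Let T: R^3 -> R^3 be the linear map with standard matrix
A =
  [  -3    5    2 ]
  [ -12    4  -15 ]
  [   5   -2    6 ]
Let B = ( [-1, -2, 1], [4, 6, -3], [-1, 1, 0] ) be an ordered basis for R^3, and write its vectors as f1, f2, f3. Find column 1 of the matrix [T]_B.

[2, -1, -1]

Compute T(f1) = A f1 = [-5, -11, 5] in standard coordinates.
Then write this in B-coordinates: solve for y in y_1 f1 + ... + y_3 f3 = [-5, -11, 5].
This gives y = [2, -1, -1], which is column 1 of [T]_B.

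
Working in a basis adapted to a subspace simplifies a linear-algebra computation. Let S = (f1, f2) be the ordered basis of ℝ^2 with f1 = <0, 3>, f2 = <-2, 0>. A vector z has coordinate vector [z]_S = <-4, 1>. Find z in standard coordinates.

<-2, -12>

The coordinates say z = -4f1 + f2; adding the scaled basis vectors gives <-2, -12>.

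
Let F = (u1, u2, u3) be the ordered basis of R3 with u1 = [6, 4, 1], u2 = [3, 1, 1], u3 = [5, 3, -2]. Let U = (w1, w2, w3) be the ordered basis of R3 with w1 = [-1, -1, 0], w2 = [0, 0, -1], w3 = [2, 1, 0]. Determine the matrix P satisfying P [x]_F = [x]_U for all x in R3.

[[-2, 1, -1], [-1, -1, 2], [2, 2, 2]]

Let M have columns uj and N have columns wj. Then for every x, N [x]_U = x = M [x]_F, so P = N^(-1) M.
Since det N = 1, N^(-1) has integer entries; multiplying gives P = [[-2, 1, -1], [-1, -1, 2], [2, 2, 2]].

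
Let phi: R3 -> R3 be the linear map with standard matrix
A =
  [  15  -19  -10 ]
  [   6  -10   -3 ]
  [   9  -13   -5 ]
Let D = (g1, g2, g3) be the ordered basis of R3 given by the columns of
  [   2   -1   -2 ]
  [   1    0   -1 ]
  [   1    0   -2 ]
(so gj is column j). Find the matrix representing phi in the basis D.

With P the matrix whose columns are g1, ..., g3, [phi]_D = P^(-1) A P.
Column by column: phi(g1) = A g1 = <1, -1, 0>; its D-coordinates <-2, -3, -1> give column 1.
Continuing for each basis vector yields [phi]_D = [[-2, -3, 3], [-3, 3, -1], [-1, 3, -1]].

[[-2, -3, 3], [-3, 3, -1], [-1, 3, -1]]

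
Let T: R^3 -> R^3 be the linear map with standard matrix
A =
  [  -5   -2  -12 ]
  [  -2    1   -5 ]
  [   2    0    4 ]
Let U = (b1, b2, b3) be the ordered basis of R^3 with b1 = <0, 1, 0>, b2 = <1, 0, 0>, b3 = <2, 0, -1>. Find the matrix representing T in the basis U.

[[1, -2, 1], [-2, -1, 2], [0, -2, 0]]

The j-th column of [T]_U is [T(bj)]_U.
T(b1) = A b1 = <-2, 1, 0> = b1 - 2b2 + 0·b3, so column 1 is <1, -2, 0>.
Repeating for b2, b3 and assembling the columns gives [[1, -2, 1], [-2, -1, 2], [0, -2, 0]].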